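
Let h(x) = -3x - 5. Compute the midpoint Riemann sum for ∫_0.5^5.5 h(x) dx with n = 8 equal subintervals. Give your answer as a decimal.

Δx = (5.5 − 0.5)/8 = 0.625.
Midpoints: 0.8125, 1.4375, 2.0625, 2.6875, 3.3125, 3.9375, 4.5625, 5.1875.
h(0.8125) = -7.4375, h(1.4375) = -9.3125, h(2.0625) = -11.1875, h(2.6875) = -13.0625, h(3.3125) = -14.9375, h(3.9375) = -16.8125, h(4.5625) = -18.6875, h(5.1875) = -20.5625.
Sum = Δx · [h(0.8125) + h(1.4375) + h(2.0625) + ...].
Sum = -70.

-70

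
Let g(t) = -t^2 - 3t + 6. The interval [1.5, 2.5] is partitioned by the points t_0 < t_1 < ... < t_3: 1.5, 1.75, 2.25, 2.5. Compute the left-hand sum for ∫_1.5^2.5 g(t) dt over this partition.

Subinterval widths: 0.25, 0.5, 0.25.
Left endpoints: 1.5, 1.75, 2.25.
g(1.5) = -0.75, g(1.75) = -2.3125, g(2.25) = -5.8125.
Sum = Σ Δt_i · g(t_i).
Sum = -2.796875.

-2.796875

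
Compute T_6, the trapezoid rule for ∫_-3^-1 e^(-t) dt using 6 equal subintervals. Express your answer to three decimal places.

Δt = (-1 − (-3))/6 = 1/3.
f(-3) ≈ 20.086, f(-8/3) ≈ 14.392, f(-7/3) ≈ 10.312, f(-2) ≈ 7.389, f(-5/3) ≈ 5.294, f(-4/3) ≈ 3.794, f(-1) ≈ 2.718.
T_6 = (Δt/2)·[f(t_0) + 2f(t_1) + ... + 2f(t_{5}) + f(t_6)].
Sum ≈ 17.528.

17.528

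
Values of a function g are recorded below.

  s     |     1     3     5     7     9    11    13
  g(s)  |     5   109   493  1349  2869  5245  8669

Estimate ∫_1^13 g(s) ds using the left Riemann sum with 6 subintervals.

Δs = 2.
Sum = 2·[5 + 109 + 493 + 1349 + 2869 + 5245] = 20140.

20140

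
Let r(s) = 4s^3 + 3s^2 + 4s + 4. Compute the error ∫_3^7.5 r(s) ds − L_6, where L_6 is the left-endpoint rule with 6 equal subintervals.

624.375

Exact integral: ∫_3^7.5 r(s) ds = 3590.4375.
L_6 = 2966.0625.
Error = 3590.4375 − 2966.0625 = 624.375.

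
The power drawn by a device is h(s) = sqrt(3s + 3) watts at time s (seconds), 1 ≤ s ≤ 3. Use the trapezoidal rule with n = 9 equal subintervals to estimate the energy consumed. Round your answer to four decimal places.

Δs = (3 − 1)/9 = 2/9.
h(1) ≈ 2.4495, h(11/9) ≈ 2.5820, h(13/9) ≈ 2.7080, h(5/3) ≈ 2.8284, h(17/9) ≈ 2.9439, h(19/9) ≈ 3.0551, h(7/3) ≈ 3.1623, h(23/9) ≈ 3.2660, h(25/9) ≈ 3.3665, h(3) ≈ 3.4641.
T_9 = (Δs/2)·[h(s_0) + 2h(s_1) + ... + 2h(s_{8}) + h(s_9)].
Sum ≈ 5.9709.

5.9709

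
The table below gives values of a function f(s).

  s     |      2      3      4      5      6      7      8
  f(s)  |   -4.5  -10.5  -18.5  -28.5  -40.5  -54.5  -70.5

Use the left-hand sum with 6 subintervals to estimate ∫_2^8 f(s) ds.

-157

Δs = 1.
Sum = 1·[(-4.5) + (-10.5) + (-18.5) + (-28.5) + (-40.5) + (-54.5)] = -157.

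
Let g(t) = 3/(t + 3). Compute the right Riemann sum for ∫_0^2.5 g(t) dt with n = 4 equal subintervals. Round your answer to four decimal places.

1.6839

Δt = (2.5 − 0)/4 = 0.625.
Right endpoints: 0.625, 1.25, 1.875, 2.5.
g(0.625) = 24/29, g(1.25) = 12/17, g(1.875) = 8/13, g(2.5) = 6/11.
Sum = Δt · [g(0.625) + g(1.25) + g(1.875) + g(2.5)].
Sum ≈ 1.6839.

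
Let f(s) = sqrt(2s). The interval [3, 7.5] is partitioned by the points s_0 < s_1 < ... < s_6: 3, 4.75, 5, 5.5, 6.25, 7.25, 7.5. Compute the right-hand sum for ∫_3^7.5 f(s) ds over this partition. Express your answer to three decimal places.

15.271

Subinterval widths: 1.75, 0.25, 0.5, 0.75, 1, 0.25.
Right endpoints: 4.75, 5, 5.5, 6.25, 7.25, 7.5.
f(4.75) ≈ 3.082, f(5) ≈ 3.162, f(5.5) ≈ 3.317, f(6.25) ≈ 3.536, f(7.25) ≈ 3.808, f(7.5) ≈ 3.873.
Sum = Σ Δs_i · f(s_i).
Sum ≈ 15.271.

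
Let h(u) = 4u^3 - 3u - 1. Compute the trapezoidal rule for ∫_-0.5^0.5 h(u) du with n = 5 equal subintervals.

Δu = (0.5 − (-0.5))/5 = 0.2.
h(-0.5) = 0, h(-0.3) = -0.208, h(-0.1) = -0.704, h(0.1) = -1.296, h(0.3) = -1.792, h(0.5) = -2.
T_5 = (Δu/2)·[h(u_0) + 2h(u_1) + ... + 2h(u_{4}) + h(u_5)].
Sum = -1.

-1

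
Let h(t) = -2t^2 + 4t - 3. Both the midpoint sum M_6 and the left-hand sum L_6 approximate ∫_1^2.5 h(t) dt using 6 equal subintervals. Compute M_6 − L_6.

-0.515625

M_6 = -3.734375.
L_6 = -3.21875.
M_6 − L_6 = -0.515625.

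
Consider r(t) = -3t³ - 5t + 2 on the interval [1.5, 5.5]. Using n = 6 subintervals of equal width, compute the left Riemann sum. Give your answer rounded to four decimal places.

Δt = (5.5 − 1.5)/6 = 2/3.
Left endpoints: 1.5, 13/6, 17/6, 3.5, 25/6, 29/6.
r(1.5) = -15.625, r(13/6) = -2833/72, r(17/6) = -5789/72, r(3.5) = -144.125, r(25/6) = -16981/72, r(29/6) = -25985/72.
Sum = Δt · [r(1.5) + r(13/6) + r(17/6) + ...].
Sum ≈ -584.1667.

-584.1667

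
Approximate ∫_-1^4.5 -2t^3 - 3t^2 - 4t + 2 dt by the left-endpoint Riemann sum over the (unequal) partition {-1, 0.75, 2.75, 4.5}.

Subinterval widths: 1.75, 2, 1.75.
Left endpoints: -1, 0.75, 2.75.
f(-1) = 5, f(0.75) = -3.53125, f(2.75) = -73.28125.
Sum = Σ Δt_i · f(t_i).
Sum = -126.5546875.

-126.5546875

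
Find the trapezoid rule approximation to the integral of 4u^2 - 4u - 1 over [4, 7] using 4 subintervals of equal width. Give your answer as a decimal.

Δu = (7 − 4)/4 = 0.75.
f(4) = 47, f(4.75) = 70.25, f(5.5) = 98, f(6.25) = 130.25, f(7) = 167.
T_4 = (Δu/2)·[f(u_0) + 2f(u_1) + 2f(u_2) + 2f(u_3) + f(u_4)].
Sum = 304.125.

304.125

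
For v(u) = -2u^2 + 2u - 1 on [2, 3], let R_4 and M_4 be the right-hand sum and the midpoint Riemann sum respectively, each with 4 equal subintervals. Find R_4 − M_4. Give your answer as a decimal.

-1.03125

R_4 = -9.6875.
M_4 = -8.65625.
R_4 − M_4 = -1.03125.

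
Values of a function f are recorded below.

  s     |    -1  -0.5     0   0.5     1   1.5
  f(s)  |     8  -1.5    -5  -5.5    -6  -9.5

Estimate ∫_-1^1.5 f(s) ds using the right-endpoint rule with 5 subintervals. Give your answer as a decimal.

Δs = 0.5.
Sum = 0.5·[(-1.5) + (-5) + (-5.5) + (-6) + (-9.5)] = -13.75.

-13.75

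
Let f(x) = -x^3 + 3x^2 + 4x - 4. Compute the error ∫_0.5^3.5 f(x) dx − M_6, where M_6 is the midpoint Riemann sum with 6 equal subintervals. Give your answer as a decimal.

Exact integral: ∫_0.5^3.5 f(x) dx = 17.25.
M_6 = 17.4375.
Error = 17.25 − 17.4375 = -0.1875.

-0.1875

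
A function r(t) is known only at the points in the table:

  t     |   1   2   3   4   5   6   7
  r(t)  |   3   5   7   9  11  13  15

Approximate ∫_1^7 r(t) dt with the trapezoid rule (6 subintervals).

Δt = 1.
T_6 = (1/2)·[3 + 2·5 + 2·7 + 2·9 + 2·11 + 2·13 + 15] = 54.

54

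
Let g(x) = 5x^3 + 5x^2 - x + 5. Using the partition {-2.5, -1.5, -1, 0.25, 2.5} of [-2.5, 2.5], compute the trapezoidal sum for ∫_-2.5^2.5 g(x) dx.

121.07421875

Subinterval widths: 1, 0.5, 1.25, 2.25.
g(-2.5) = -39.375, g(-1.5) = 0.875, g(-1) = 6, g(0.25) = 5.140625, g(2.5) = 111.875.
On each subinterval the trapezoid contributes (Δx_i/2)·[g(x_{i-1}) + g(x_i)].
Sum = 121.07421875.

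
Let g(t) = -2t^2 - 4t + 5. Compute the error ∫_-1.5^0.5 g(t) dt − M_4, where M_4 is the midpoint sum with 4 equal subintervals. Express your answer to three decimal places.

-0.083

Exact integral: ∫_-1.5^0.5 g(t) dt ≈ 11.66667.
M_4 = 11.75.
Error ≈ 11.66667 − 11.75 ≈ -0.083.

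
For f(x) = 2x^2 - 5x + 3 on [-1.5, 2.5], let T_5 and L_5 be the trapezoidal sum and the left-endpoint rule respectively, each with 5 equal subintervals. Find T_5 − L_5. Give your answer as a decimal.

T_5 = 15.52.
L_5 = 20.32.
T_5 − L_5 = -4.8.

-4.8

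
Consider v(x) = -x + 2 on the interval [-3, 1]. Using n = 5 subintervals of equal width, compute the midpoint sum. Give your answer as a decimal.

Δx = (1 − (-3))/5 = 0.8.
Midpoints: -2.6, -1.8, -1, -0.2, 0.6.
v(-2.6) = 4.6, v(-1.8) = 3.8, v(-1) = 3, v(-0.2) = 2.2, v(0.6) = 1.4.
Sum = Δx · [v(-2.6) + v(-1.8) + v(-1) + v(-0.2) + v(0.6)].
Sum = 12.

12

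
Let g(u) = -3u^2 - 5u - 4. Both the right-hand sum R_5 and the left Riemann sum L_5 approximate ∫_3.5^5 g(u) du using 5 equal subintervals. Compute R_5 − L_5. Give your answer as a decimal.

R_5 = -126.93.
L_5 = -113.205.
R_5 − L_5 = -13.725.

-13.725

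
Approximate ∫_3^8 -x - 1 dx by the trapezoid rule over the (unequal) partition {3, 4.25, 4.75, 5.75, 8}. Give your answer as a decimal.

-32.5

Subinterval widths: 1.25, 0.5, 1, 2.25.
f(3) = -4, f(4.25) = -5.25, f(4.75) = -5.75, f(5.75) = -6.75, f(8) = -9.
On each subinterval the trapezoid contributes (Δx_i/2)·[f(x_{i-1}) + f(x_i)].
Sum = -32.5.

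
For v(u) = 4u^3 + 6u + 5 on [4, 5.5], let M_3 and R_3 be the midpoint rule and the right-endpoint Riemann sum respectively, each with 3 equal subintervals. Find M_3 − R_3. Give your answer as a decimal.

-109.96875

M_3 = 707.53125.
R_3 = 817.5.
M_3 − R_3 = -109.96875.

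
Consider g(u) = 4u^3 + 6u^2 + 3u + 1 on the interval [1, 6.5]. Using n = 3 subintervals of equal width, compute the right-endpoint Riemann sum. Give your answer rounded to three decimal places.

3801.111

Δu = (6.5 − 1)/3 = 11/6.
Right endpoints: 17/6, 14/3, 6.5.
g(17/6) = 8027/54, g(14/3) = 14909/27, g(6.5) = 1372.5.
Sum = Δu · [g(17/6) + g(14/3) + g(6.5)].
Sum ≈ 3801.111.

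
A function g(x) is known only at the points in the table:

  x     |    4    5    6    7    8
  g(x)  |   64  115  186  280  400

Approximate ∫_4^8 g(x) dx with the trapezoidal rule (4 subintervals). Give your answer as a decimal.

813

Δx = 1.
T_4 = (1/2)·[64 + 2·115 + 2·186 + 2·280 + 400] = 813.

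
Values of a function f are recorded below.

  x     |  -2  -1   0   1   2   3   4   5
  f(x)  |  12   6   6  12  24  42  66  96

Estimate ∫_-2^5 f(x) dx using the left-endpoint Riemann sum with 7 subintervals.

Δx = 1.
Sum = 1·[12 + 6 + 6 + 12 + 24 + 42 + 66] = 168.

168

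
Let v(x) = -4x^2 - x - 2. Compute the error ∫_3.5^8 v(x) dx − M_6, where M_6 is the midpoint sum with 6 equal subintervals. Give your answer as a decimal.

-0.84375

Exact integral: ∫_3.5^8 v(x) dx = -660.375.
M_6 = -659.53125.
Error = -660.375 − (-659.53125) = -0.84375.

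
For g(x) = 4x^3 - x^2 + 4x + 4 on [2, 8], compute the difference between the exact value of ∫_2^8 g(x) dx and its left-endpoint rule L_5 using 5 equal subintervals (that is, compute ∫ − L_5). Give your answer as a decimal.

Exact integral: ∫_2^8 g(x) dx = 4056.
L_5 = 2952.96.
Error = 4056 − 2952.96 = 1103.04.

1103.04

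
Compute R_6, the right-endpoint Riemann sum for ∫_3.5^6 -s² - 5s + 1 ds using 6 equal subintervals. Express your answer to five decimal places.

Δs = (6 − 3.5)/6 = 5/12.
Right endpoints: 47/12, 13/3, 4.75, 31/6, 67/12, 6.
f(47/12) = -4885/144, f(13/3) = -355/9, f(4.75) = -45.3125, f(31/6) = -1855/36, f(67/12) = -8365/144, f(6) = -65.
Sum = Δs · [f(47/12) + f(13/3) + f(4.75) + ...].
Sum ≈ -122.20775.

-122.20775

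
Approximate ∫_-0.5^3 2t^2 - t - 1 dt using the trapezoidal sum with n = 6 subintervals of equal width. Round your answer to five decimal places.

10.60532

Δt = (3 − (-0.5))/6 = 7/12.
f(-0.5) = 0, f(1/12) = -77/72, f(2/3) = -7/9, f(1.25) = 0.875, f(11/6) = 35/9, f(29/12) = 595/72, f(3) = 14.
T_6 = (Δt/2)·[f(t_0) + 2f(t_1) + ... + 2f(t_{5}) + f(t_6)].
Sum ≈ 10.60532.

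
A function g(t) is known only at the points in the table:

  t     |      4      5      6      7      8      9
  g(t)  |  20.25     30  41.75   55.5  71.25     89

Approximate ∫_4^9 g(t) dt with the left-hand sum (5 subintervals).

218.75

Δt = 1.
Sum = 1·[20.25 + 30 + 41.75 + 55.5 + 71.25] = 218.75.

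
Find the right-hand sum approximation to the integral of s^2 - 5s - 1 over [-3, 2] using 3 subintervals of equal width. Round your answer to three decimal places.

Δs = (2 − (-3))/3 = 5/3.
Right endpoints: -4/3, 1/3, 2.
f(-4/3) = 67/9, f(1/3) = -23/9, f(2) = -7.
Sum = Δs · [f(-4/3) + f(1/3) + f(2)].
Sum ≈ -3.519.

-3.519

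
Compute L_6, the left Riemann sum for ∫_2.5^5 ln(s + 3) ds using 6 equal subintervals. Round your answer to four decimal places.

4.6805

Δs = (5 − 2.5)/6 = 5/12.
Left endpoints: 2.5, 35/12, 10/3, 3.75, 25/6, 55/12.
f(2.5) ≈ 1.7047, f(35/12) ≈ 1.7778, f(10/3) ≈ 1.8458, f(3.75) ≈ 1.9095, f(25/6) ≈ 1.9694, f(55/12) ≈ 2.0260.
Sum = Δs · [f(2.5) + f(35/12) + f(10/3) + ...].
Sum ≈ 4.6805.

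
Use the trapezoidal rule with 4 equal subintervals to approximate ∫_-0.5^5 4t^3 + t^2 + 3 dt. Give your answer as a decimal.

731.671875

Δt = (5 − (-0.5))/4 = 1.375.
f(-0.5) = 2.75, f(0.875) = 6.4453125, f(2.25) = 53.625, f(3.625) = 206.6796875, f(5) = 528.
T_4 = (Δt/2)·[f(t_0) + 2f(t_1) + 2f(t_2) + 2f(t_3) + f(t_4)].
Sum = 731.671875.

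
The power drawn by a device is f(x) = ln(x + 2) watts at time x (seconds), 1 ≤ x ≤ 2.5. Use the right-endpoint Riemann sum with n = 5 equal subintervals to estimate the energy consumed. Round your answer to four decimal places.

Δx = (2.5 − 1)/5 = 0.3.
Right endpoints: 1.3, 1.6, 1.9, 2.2, 2.5.
f(1.3) ≈ 1.1939, f(1.6) ≈ 1.2809, f(1.9) ≈ 1.3610, f(2.2) ≈ 1.4351, f(2.5) ≈ 1.5041.
Sum = Δx · [f(1.3) + f(1.6) + f(1.9) + f(2.2) + f(2.5)].
Sum ≈ 2.0325.

2.0325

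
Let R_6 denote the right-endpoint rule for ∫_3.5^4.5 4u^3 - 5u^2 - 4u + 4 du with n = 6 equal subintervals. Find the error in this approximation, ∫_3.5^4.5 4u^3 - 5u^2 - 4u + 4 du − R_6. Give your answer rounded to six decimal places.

Exact integral: ∫_3.5^4.5 f(u) du ≈ 167.58333333.
R_6 ≈ 180.19907407.
Error ≈ 167.58333333 − 180.19907407 ≈ -12.615741.

-12.615741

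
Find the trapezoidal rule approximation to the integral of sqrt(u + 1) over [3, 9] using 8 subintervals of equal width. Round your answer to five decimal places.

15.74422

Δu = (9 − 3)/8 = 0.75.
f(3) ≈ 2.00000, f(3.75) ≈ 2.17945, f(4.5) ≈ 2.34521, f(5.25) ≈ 2.50000, f(6) ≈ 2.64575, f(6.75) ≈ 2.78388, f(7.5) ≈ 2.91548, f(8.25) ≈ 3.04138, f(9) ≈ 3.16228.
T_8 = (Δu/2)·[f(u_0) + 2f(u_1) + ... + 2f(u_{7}) + f(u_8)].
Sum ≈ 15.74422.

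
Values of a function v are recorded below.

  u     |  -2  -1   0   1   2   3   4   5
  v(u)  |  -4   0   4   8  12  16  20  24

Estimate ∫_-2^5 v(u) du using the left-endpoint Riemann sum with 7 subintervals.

56

Δu = 1.
Sum = 1·[(-4) + 0 + 4 + 8 + 12 + 16 + 20] = 56.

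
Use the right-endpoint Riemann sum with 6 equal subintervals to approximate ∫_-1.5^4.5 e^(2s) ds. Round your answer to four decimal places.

Δs = (4.5 − (-1.5))/6 = 1.
Right endpoints: -0.5, 0.5, 1.5, 2.5, 3.5, 4.5.
f(-0.5) ≈ 0.3679, f(0.5) ≈ 2.7183, f(1.5) ≈ 20.0855, f(2.5) ≈ 148.4132, f(3.5) ≈ 1096.6332, f(4.5) ≈ 8103.0839.
Sum = Δs · [f(-0.5) + f(0.5) + f(1.5) + ...].
Sum ≈ 9371.3019.

9371.3019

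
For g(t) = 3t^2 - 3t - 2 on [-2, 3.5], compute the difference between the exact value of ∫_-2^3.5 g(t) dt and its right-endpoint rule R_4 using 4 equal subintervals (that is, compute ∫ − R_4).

Exact integral: ∫_-2^3.5 g(t) dt = 27.5.
R_4 = 38.37109375.
Error = 27.5 − 38.37109375 = -10.87109375.

-10.87109375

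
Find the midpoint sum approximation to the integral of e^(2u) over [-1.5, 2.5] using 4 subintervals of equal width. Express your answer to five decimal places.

63.12254

Δu = (2.5 − (-1.5))/4 = 1.
Midpoints: -1, 0, 1, 2.
f(-1) ≈ 0.13534, f(0) ≈ 1.00000, f(1) ≈ 7.38906, f(2) ≈ 54.59815.
Sum = Δu · [f(-1) + f(0) + f(1) + f(2)].
Sum ≈ 63.12254.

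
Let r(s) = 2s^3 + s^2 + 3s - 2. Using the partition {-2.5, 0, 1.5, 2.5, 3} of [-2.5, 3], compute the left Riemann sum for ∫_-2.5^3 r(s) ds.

Subinterval widths: 2.5, 1.5, 1, 0.5.
Left endpoints: -2.5, 0, 1.5, 2.5.
r(-2.5) = -34.5, r(0) = -2, r(1.5) = 11.5, r(2.5) = 43.
Sum = Σ Δs_i · r(s_i).
Sum = -56.25.

-56.25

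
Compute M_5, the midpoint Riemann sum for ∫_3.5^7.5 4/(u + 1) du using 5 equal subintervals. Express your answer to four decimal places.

Δu = (7.5 − 3.5)/5 = 0.8.
Midpoints: 3.9, 4.7, 5.5, 6.3, 7.1.
f(3.9) = 40/49, f(4.7) = 40/57, f(5.5) = 8/13, f(6.3) = 40/73, f(7.1) = 40/81.
Sum = Δu · [f(3.9) + f(4.7) + f(5.5) + f(6.3) + f(7.1)].
Sum ≈ 2.5402.

2.5402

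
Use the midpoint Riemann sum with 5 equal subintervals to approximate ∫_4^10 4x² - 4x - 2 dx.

Δx = (10 − 4)/5 = 1.2.
Midpoints: 4.6, 5.8, 7, 8.2, 9.4.
f(4.6) = 64.24, f(5.8) = 109.36, f(7) = 166, f(8.2) = 234.16, f(9.4) = 313.84.
Sum = Δx · [f(4.6) + f(5.8) + f(7) + f(8.2) + f(9.4)].
Sum = 1065.12.

1065.12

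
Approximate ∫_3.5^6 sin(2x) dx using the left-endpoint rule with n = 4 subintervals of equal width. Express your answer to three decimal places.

Δx = (6 − 3.5)/4 = 0.625.
Left endpoints: 3.5, 4.125, 4.75, 5.375.
f(3.5) ≈ 0.657, f(4.125) ≈ 0.923, f(4.75) ≈ -0.075, f(5.375) ≈ -0.970.
Sum = Δx · [f(3.5) + f(4.125) + f(4.75) + f(5.375)].
Sum ≈ 0.334.

0.334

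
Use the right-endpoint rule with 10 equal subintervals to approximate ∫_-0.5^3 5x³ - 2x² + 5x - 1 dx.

126.39484375

Δx = (3 − (-0.5))/10 = 0.35.
Right endpoints: -0.15, 0.2, 0.55, 0.9, 1.25, 1.6, 1.95, 2.3, 2.65, 3.
f(-0.15) = -1.811875, f(0.2) = -0.04, f(0.55) = 1.976875, f(0.9) = 5.525, f(1.25) = 11.890625, f(1.6) = 22.36, f(1.95) = 38.219375, f(2.3) = 60.755, f(2.65) = 91.253125, f(3) = 131.
Sum = Δx · [f(-0.15) + f(0.2) + f(0.55) + ...].
Sum = 126.39484375.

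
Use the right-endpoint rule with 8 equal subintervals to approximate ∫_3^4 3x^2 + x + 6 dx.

47.8828125

Δx = (4 − 3)/8 = 0.125.
Right endpoints: 3.125, 3.25, 3.375, 3.5, 3.625, 3.75, 3.875, 4.
f(3.125) = 38.421875, f(3.25) = 40.9375, f(3.375) = 43.546875, f(3.5) = 46.25, f(3.625) = 49.046875, f(3.75) = 51.9375, f(3.875) = 54.921875, f(4) = 58.
Sum = Δx · [f(3.125) + f(3.25) + f(3.375) + ...].
Sum = 47.8828125.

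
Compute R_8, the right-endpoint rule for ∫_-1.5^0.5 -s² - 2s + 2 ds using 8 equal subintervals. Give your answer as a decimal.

Δs = (0.5 − (-1.5))/8 = 0.25.
Right endpoints: -1.25, -1, -0.75, -0.5, -0.25, 0, 0.25, 0.5.
f(-1.25) = 2.9375, f(-1) = 3, f(-0.75) = 2.9375, f(-0.5) = 2.75, f(-0.25) = 2.4375, f(0) = 2, f(0.25) = 1.4375, f(0.5) = 0.75.
Sum = Δs · [f(-1.25) + f(-1) + f(-0.75) + ...].
Sum = 4.5625.

4.5625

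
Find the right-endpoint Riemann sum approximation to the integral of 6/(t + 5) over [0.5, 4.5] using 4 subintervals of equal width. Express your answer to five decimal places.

Δt = (4.5 − 0.5)/4 = 1.
Right endpoints: 1.5, 2.5, 3.5, 4.5.
f(1.5) = 12/13, f(2.5) = 0.8, f(3.5) = 12/17, f(4.5) = 12/19.
Sum = Δt · [f(1.5) + f(2.5) + f(3.5) + f(4.5)].
Sum ≈ 3.06054.

3.06054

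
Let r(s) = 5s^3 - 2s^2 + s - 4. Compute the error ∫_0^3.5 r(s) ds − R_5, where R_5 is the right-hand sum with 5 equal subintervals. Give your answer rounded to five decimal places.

-74.61271

Exact integral: ∫_0^3.5 r(s) ds ≈ 151.1197917.
R_5 = 225.7325.
Error ≈ 151.1197917 − 225.7325 ≈ -74.61271.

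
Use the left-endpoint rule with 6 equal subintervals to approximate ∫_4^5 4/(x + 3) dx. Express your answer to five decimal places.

0.54012

Δx = (5 − 4)/6 = 1/6.
Left endpoints: 4, 25/6, 13/3, 4.5, 14/3, 29/6.
f(4) = 4/7, f(25/6) = 24/43, f(13/3) = 6/11, f(4.5) = 8/15, f(14/3) = 12/23, f(29/6) = 24/47.
Sum = Δx · [f(4) + f(25/6) + f(13/3) + ...].
Sum ≈ 0.54012.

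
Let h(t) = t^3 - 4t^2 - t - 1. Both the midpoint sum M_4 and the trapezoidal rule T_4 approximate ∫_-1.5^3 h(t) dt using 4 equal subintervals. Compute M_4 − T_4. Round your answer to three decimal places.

M_4 ≈ -28.56006.
T_4 ≈ -31.05176.
M_4 − T_4 ≈ 2.492.

2.492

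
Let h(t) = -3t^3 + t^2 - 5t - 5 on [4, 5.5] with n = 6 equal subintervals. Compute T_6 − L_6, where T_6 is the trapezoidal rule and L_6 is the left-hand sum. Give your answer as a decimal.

-37.546875

T_6 = -503.94921875.
L_6 = -466.40234375.
T_6 − L_6 = -37.546875.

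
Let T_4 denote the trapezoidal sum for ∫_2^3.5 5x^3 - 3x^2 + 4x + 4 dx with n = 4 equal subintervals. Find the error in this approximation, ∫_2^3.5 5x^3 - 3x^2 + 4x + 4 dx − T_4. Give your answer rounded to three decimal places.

-1.345

Exact integral: ∫_2^3.5 f(x) dx = 155.203125.
T_4 ≈ 156.54785.
Error ≈ 155.203125 − 156.54785 ≈ -1.345.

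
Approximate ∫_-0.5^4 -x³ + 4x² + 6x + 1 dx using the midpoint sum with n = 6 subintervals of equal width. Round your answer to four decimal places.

Δx = (4 − (-0.5))/6 = 0.75.
Midpoints: -0.125, 0.625, 1.375, 2.125, 2.875, 3.625.
f(-0.125) = 161/512, f(0.625) = 3107/512, f(1.375) = 7277/512, f(2.125) = 11375/512, f(2.875) = 14105/512, f(3.625) = 14171/512.
Sum = Δx · [f(-0.125) + f(0.625) + f(1.375) + ...].
Sum ≈ 73.5293.

73.5293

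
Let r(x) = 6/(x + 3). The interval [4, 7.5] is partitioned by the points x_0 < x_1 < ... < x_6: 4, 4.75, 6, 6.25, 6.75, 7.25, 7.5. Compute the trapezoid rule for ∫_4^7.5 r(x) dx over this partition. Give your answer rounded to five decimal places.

2.43750

Subinterval widths: 0.75, 1.25, 0.25, 0.5, 0.5, 0.25.
r(4) = 6/7, r(4.75) = 24/31, r(6) = 2/3, r(6.25) = 24/37, r(6.75) = 8/13, r(7.25) = 24/41, r(7.5) = 4/7.
On each subinterval the trapezoid contributes (Δx_i/2)·[r(x_{i-1}) + r(x_i)].
Sum ≈ 2.43750.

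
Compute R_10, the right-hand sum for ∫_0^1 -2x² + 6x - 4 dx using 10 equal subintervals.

Δx = (1 − 0)/10 = 0.1.
Right endpoints: 0.1, 0.2, 0.3, 0.4, 0.5, 0.6, 0.7, 0.8, 0.9, 1.
f(0.1) = -3.42, f(0.2) = -2.88, f(0.3) = -2.38, f(0.4) = -1.92, f(0.5) = -1.5, f(0.6) = -1.12, f(0.7) = -0.78, f(0.8) = -0.48, f(0.9) = -0.22, f(1) = 0.
Sum = Δx · [f(0.1) + f(0.2) + f(0.3) + ...].
Sum = -1.47.

-1.47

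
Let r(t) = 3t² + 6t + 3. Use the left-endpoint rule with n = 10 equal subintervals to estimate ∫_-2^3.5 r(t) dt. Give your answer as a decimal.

Δt = (3.5 − (-2))/10 = 0.55.
Left endpoints: -2, -1.45, -0.9, -0.35, 0.2, 0.75, 1.3, 1.85, 2.4, 2.95.
r(-2) = 3, r(-1.45) = 0.6075, r(-0.9) = 0.03, r(-0.35) = 1.2675, r(0.2) = 4.32, r(0.75) = 9.1875, r(1.3) = 15.87, r(1.85) = 24.3675, r(2.4) = 34.68, r(2.95) = 46.8075.
Sum = Δt · [r(-2) + r(-1.45) + r(-0.9) + ...].
Sum = 77.075625.

77.075625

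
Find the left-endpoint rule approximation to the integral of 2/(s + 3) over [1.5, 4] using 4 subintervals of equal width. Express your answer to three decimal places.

Δs = (4 − 1.5)/4 = 0.625.
Left endpoints: 1.5, 2.125, 2.75, 3.375.
f(1.5) = 4/9, f(2.125) = 16/41, f(2.75) = 8/23, f(3.375) = 16/51.
Sum = Δs · [f(1.5) + f(2.125) + f(2.75) + f(3.375)].
Sum ≈ 0.935.

0.935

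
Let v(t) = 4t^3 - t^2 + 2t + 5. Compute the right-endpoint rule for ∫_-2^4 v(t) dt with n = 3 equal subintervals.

590

Δt = (4 − (-2))/3 = 2.
Right endpoints: 0, 2, 4.
v(0) = 5, v(2) = 37, v(4) = 253.
Sum = Δt · [v(0) + v(2) + v(4)].
Sum = 590.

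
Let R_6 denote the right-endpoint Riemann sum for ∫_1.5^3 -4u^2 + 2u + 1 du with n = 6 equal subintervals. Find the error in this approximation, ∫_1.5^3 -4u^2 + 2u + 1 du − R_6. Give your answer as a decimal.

Exact integral: ∫_1.5^3 f(u) du = -23.25.
R_6 = -26.3125.
Error = -23.25 − (-26.3125) = 3.0625.

3.0625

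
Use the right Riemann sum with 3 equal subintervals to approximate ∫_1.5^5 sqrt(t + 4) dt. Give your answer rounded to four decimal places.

9.7776

Δt = (5 − 1.5)/3 = 7/6.
Right endpoints: 8/3, 23/6, 5.
f(8/3) ≈ 2.5820, f(23/6) ≈ 2.7988, f(5) ≈ 3.0000.
Sum = Δt · [f(8/3) + f(23/6) + f(5)].
Sum ≈ 9.7776.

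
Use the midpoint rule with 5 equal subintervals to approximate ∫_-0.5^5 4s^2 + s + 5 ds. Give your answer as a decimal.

204.49

Δs = (5 − (-0.5))/5 = 1.1.
Midpoints: 0.05, 1.15, 2.25, 3.35, 4.45.
f(0.05) = 5.06, f(1.15) = 11.44, f(2.25) = 27.5, f(3.35) = 53.24, f(4.45) = 88.66.
Sum = Δs · [f(0.05) + f(1.15) + f(2.25) + f(3.35) + f(4.45)].
Sum = 204.49.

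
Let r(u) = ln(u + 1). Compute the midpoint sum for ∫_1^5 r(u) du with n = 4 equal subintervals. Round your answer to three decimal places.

Δu = (5 − 1)/4 = 1.
Midpoints: 1.5, 2.5, 3.5, 4.5.
r(1.5) ≈ 0.916, r(2.5) ≈ 1.253, r(3.5) ≈ 1.504, r(4.5) ≈ 1.705.
Sum = Δu · [r(1.5) + r(2.5) + r(3.5) + r(4.5)].
Sum ≈ 5.378.

5.378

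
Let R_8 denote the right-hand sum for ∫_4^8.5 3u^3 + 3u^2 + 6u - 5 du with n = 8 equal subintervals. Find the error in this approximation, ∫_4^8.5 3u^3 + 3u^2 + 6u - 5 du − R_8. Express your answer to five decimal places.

-533.28296

Exact integral: ∫_4^8.5 f(u) du = 4419.421875.
R_8 ≈ 4952.7048340.
Error ≈ 4419.421875 − 4952.7048340 ≈ -533.28296.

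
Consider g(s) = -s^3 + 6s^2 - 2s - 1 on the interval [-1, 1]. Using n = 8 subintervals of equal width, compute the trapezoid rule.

Δs = (1 − (-1))/8 = 0.25.
g(-1) = 8, g(-0.75) = 4.296875, g(-0.5) = 1.625, g(-0.25) = -0.109375, g(0) = -1, g(0.25) = -1.140625, g(0.5) = -0.625, g(0.75) = 0.453125, g(1) = 2.
T_8 = (Δs/2)·[g(s_0) + 2g(s_1) + ... + 2g(s_{7}) + g(s_8)].
Sum = 2.125.

2.125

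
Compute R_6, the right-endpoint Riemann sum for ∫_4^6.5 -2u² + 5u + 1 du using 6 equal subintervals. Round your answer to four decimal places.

Δu = (6.5 − 4)/6 = 5/12.
Right endpoints: 53/12, 29/6, 5.25, 17/3, 73/12, 6.5.
f(53/12) = -1147/72, f(29/6) = -194/9, f(5.25) = -27.875, f(17/3) = -314/9, f(73/12) = -3067/72, f(6.5) = -51.
Sum = Δu · [f(53/12) + f(29/6) + f(5.25) + ...].
Sum ≈ -80.7697.

-80.7697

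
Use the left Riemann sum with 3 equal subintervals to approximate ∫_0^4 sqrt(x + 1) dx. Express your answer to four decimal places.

5.9232

Δx = (4 − 0)/3 = 4/3.
Left endpoints: 0, 4/3, 8/3.
f(0) ≈ 1.0000, f(4/3) ≈ 1.5275, f(8/3) ≈ 1.9149.
Sum = Δx · [f(0) + f(4/3) + f(8/3)].
Sum ≈ 5.9232.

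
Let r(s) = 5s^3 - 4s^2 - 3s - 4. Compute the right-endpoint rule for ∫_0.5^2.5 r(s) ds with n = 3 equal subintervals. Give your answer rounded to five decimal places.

Δs = (2.5 − 0.5)/3 = 2/3.
Right endpoints: 7/6, 11/6, 2.5.
r(7/6) = -1081/216, r(11/6) = 1699/216, r(2.5) = 41.625.
Sum = Δs · [r(7/6) + r(11/6) + r(2.5)].
Sum ≈ 29.65741.

29.65741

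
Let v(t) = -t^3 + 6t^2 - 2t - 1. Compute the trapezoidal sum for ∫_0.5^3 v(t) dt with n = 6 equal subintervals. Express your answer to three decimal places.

Δt = (3 − 0.5)/6 = 5/12.
v(0.5) = -0.625, v(11/12) = 2485/1728, v(4/3) = 125/27, v(1.75) = 8.515625, v(13/6) = 2735/216, v(31/12) = 28745/1728, v(3) = 20.
T_6 = (Δt/2)·[v(t_0) + 2v(t_1) + ... + 2v(t_{5}) + v(t_6)].
Sum ≈ 22.320.

22.320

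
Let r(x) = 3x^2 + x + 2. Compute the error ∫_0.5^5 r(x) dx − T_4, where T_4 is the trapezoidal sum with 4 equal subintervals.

Exact integral: ∫_0.5^5 r(x) dx = 146.25.
T_4 = 149.09765625.
Error = 146.25 − 149.09765625 = -2.84765625.

-2.84765625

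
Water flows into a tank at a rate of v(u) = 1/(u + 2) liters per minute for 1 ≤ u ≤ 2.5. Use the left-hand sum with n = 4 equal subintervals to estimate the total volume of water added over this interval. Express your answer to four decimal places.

Δu = (2.5 − 1)/4 = 0.375.
Left endpoints: 1, 1.375, 1.75, 2.125.
v(1) = 1/3, v(1.375) = 8/27, v(1.75) = 4/15, v(2.125) = 8/33.
Sum = Δu · [v(1) + v(1.375) + v(1.75) + v(2.125)].
Sum ≈ 0.4270.

0.4270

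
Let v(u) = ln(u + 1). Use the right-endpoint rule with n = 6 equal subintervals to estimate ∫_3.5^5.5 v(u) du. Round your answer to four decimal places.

Δu = (5.5 − 3.5)/6 = 1/3.
Right endpoints: 23/6, 25/6, 4.5, 29/6, 31/6, 5.5.
v(23/6) ≈ 1.5755, v(25/6) ≈ 1.6422, v(4.5) ≈ 1.7047, v(29/6) ≈ 1.7636, v(31/6) ≈ 1.8192, v(5.5) ≈ 1.8718.
Sum = Δu · [v(23/6) + v(25/6) + v(4.5) + ...].
Sum ≈ 3.4590.

3.4590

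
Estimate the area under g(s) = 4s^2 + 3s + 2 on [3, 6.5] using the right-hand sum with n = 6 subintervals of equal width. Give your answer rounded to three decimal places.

Δs = (6.5 − 3)/6 = 7/12.
Right endpoints: 43/12, 25/6, 4.75, 16/3, 71/12, 6.5.
g(43/12) = 577/9, g(25/6) = 1511/18, g(4.75) = 106.5, g(16/3) = 1186/9, g(71/12) = 1438/9, g(6.5) = 190.5.
Sum = Δs · [g(43/12) + g(25/6) + g(4.75) + ...].
Sum ≈ 429.690.

429.690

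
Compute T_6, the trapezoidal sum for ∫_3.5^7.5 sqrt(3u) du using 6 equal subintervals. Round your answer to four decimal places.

16.1508

Δu = (7.5 − 3.5)/6 = 2/3.
f(3.5) ≈ 3.2404, f(25/6) ≈ 3.5355, f(29/6) ≈ 3.8079, f(5.5) ≈ 4.0620, f(37/6) ≈ 4.3012, f(41/6) ≈ 4.5277, f(7.5) ≈ 4.7434.
T_6 = (Δu/2)·[f(u_0) + 2f(u_1) + ... + 2f(u_{5}) + f(u_6)].
Sum ≈ 16.1508.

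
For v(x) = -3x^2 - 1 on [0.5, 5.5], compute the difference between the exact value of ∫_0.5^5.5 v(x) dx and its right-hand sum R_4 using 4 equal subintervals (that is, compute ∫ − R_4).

60.15625

Exact integral: ∫_0.5^5.5 v(x) dx = -171.25.
R_4 = -231.40625.
Error = -171.25 − (-231.40625) = 60.15625.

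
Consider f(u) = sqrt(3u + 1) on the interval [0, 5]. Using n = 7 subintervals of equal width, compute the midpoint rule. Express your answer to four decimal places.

14.0220

Δu = (5 − 0)/7 = 5/7.
Midpoints: 5/14, 15/14, 25/14, 2.5, 45/14, 55/14, 65/14.
f(5/14) ≈ 1.4392, f(15/14) ≈ 2.0529, f(25/14) ≈ 2.5213, f(2.5) ≈ 2.9155, f(45/14) ≈ 3.2623, f(55/14) ≈ 3.5757, f(65/14) ≈ 3.8638.
Sum = Δu · [f(5/14) + f(15/14) + f(25/14) + ...].
Sum ≈ 14.0220.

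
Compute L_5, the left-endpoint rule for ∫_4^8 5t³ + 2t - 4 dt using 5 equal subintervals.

3971.2

Δt = (8 − 4)/5 = 0.8.
Left endpoints: 4, 4.8, 5.6, 6.4, 7.2.
f(4) = 324, f(4.8) = 558.56, f(5.6) = 885.28, f(6.4) = 1319.52, f(7.2) = 1876.64.
Sum = Δt · [f(4) + f(4.8) + f(5.6) + f(6.4) + f(7.2)].
Sum = 3971.2.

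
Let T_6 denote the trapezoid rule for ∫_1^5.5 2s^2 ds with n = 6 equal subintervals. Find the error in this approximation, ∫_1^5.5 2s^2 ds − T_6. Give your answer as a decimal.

-0.84375

Exact integral: ∫_1^5.5 f(s) ds = 110.25.
T_6 = 111.09375.
Error = 110.25 − 111.09375 = -0.84375.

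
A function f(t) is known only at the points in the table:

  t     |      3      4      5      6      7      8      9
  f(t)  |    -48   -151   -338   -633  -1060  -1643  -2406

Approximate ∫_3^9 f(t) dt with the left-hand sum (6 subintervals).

Δt = 1.
Sum = 1·[(-48) + (-151) + (-338) + (-633) + (-1060) + (-1643)] = -3873.

-3873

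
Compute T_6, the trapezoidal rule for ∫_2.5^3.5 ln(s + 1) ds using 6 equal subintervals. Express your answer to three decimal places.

1.384

Δs = (3.5 − 2.5)/6 = 1/6.
f(2.5) ≈ 1.253, f(8/3) ≈ 1.299, f(17/6) ≈ 1.344, f(3) ≈ 1.386, f(19/6) ≈ 1.427, f(10/3) ≈ 1.466, f(3.5) ≈ 1.504.
T_6 = (Δs/2)·[f(s_0) + 2f(s_1) + ... + 2f(s_{5}) + f(s_6)].
Sum ≈ 1.384.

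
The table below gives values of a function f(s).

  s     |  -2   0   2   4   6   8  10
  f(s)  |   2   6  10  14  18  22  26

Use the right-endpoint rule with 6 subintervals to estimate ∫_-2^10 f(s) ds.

192

Δs = 2.
Sum = 2·[6 + 10 + 14 + 18 + 22 + 26] = 192.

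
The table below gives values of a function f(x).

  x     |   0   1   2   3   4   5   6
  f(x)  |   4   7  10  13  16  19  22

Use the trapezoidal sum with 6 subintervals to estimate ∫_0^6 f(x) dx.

Δx = 1.
T_6 = (1/2)·[4 + 2·7 + 2·10 + 2·13 + 2·16 + 2·19 + 22] = 78.

78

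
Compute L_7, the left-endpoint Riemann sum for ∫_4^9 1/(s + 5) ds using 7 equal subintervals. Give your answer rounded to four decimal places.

0.4563

Δs = (9 − 4)/7 = 5/7.
Left endpoints: 4, 33/7, 38/7, 43/7, 48/7, 53/7, 58/7.
f(4) = 1/9, f(33/7) = 7/68, f(38/7) = 7/73, f(43/7) = 7/78, f(48/7) = 7/83, f(53/7) = 7/88, f(58/7) = 7/93.
Sum = Δs · [f(4) + f(33/7) + f(38/7) + ...].
Sum ≈ 0.4563.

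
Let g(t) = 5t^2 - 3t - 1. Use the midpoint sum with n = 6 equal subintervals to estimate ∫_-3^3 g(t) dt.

Δt = (3 − (-3))/6 = 1.
Midpoints: -2.5, -1.5, -0.5, 0.5, 1.5, 2.5.
g(-2.5) = 37.75, g(-1.5) = 14.75, g(-0.5) = 1.75, g(0.5) = -1.25, g(1.5) = 5.75, g(2.5) = 22.75.
Sum = Δt · [g(-2.5) + g(-1.5) + g(-0.5) + ...].
Sum = 81.5.

81.5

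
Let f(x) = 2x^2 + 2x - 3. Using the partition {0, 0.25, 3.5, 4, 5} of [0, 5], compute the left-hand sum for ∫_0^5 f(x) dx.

42.78125

Subinterval widths: 0.25, 3.25, 0.5, 1.
Left endpoints: 0, 0.25, 3.5, 4.
f(0) = -3, f(0.25) = -2.375, f(3.5) = 28.5, f(4) = 37.
Sum = Σ Δx_i · f(x_i).
Sum = 42.78125.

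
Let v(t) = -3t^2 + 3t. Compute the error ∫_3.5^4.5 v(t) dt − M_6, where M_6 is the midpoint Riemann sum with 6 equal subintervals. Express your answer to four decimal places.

Exact integral: ∫_3.5^4.5 v(t) dt = -36.25.
M_6 ≈ -36.243056.
Error ≈ -36.25 − (-36.243056) ≈ -0.0069.

-0.0069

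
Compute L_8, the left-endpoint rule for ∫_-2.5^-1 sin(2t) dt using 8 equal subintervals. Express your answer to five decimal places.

Δt = (-1 − (-2.5))/8 = 0.1875.
Left endpoints: -2.5, -2.3125, -2.125, -1.9375, -1.75, -1.5625, -1.375, -1.1875.
f(-2.5) ≈ 0.95892, f(-2.3125) ≈ 0.99618, f(-2.125) ≈ 0.89499, f(-1.9375) ≈ 0.66940, f(-1.75) ≈ 0.35078, f(-1.5625) ≈ -0.01659, f(-1.375) ≈ -0.38166, f(-1.1875) ≈ -0.69369.
Sum = Δt · [f(-2.5) + f(-2.3125) + f(-2.125) + ...].
Sum ≈ 0.52094.

0.52094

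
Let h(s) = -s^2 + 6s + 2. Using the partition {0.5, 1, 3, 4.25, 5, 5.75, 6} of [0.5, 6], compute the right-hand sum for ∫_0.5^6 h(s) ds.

45.625

Subinterval widths: 0.5, 2, 1.25, 0.75, 0.75, 0.25.
Right endpoints: 1, 3, 4.25, 5, 5.75, 6.
h(1) = 7, h(3) = 11, h(4.25) = 9.4375, h(5) = 7, h(5.75) = 3.4375, h(6) = 2.
Sum = Σ Δs_i · h(s_i).
Sum = 45.625.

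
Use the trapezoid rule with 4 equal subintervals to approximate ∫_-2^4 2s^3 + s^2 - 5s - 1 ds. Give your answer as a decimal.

123.75

Δs = (4 − (-2))/4 = 1.5.
f(-2) = -3, f(-0.5) = 1.5, f(1) = -3, f(2.5) = 24, f(4) = 123.
T_4 = (Δs/2)·[f(s_0) + 2f(s_1) + 2f(s_2) + 2f(s_3) + f(s_4)].
Sum = 123.75.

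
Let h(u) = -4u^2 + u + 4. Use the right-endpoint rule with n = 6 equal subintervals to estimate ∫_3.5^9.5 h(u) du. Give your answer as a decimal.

Δu = (9.5 − 3.5)/6 = 1.
Right endpoints: 4.5, 5.5, 6.5, 7.5, 8.5, 9.5.
h(4.5) = -72.5, h(5.5) = -111.5, h(6.5) = -158.5, h(7.5) = -213.5, h(8.5) = -276.5, h(9.5) = -347.5.
Sum = Δu · [h(4.5) + h(5.5) + h(6.5) + ...].
Sum = -1180.

-1180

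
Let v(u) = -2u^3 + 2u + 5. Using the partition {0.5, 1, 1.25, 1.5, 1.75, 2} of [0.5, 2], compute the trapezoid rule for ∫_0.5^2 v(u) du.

Subinterval widths: 0.5, 0.25, 0.25, 0.25, 0.25.
v(0.5) = 5.75, v(1) = 5, v(1.25) = 3.59375, v(1.5) = 1.25, v(1.75) = -2.21875, v(2) = -7.
On each subinterval the trapezoid contributes (Δu_i/2)·[v(u_{i-1}) + v(u_i)].
Sum = 3.09375.

3.09375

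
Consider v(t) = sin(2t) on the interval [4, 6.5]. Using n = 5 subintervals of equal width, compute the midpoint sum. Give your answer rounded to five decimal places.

Δt = (6.5 − 4)/5 = 0.5.
Midpoints: 4.25, 4.75, 5.25, 5.75, 6.25.
v(4.25) ≈ 0.79849, v(4.75) ≈ -0.07515, v(5.25) ≈ -0.87970, v(5.75) ≈ -0.87545, v(6.25) ≈ -0.06632.
Sum = Δt · [v(4.25) + v(4.75) + v(5.25) + v(5.75) + v(6.25)].
Sum ≈ -0.54907.

-0.54907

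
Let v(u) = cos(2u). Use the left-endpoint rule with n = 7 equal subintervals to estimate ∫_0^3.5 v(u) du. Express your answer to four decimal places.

0.3622

Δu = (3.5 − 0)/7 = 0.5.
Left endpoints: 0, 0.5, 1, 1.5, 2, 2.5, 3.
v(0) ≈ 1.0000, v(0.5) ≈ 0.5403, v(1) ≈ -0.4161, v(1.5) ≈ -0.9900, v(2) ≈ -0.6536, v(2.5) ≈ 0.2837, v(3) ≈ 0.9602.
Sum = Δu · [v(0) + v(0.5) + v(1) + ...].
Sum ≈ 0.3622.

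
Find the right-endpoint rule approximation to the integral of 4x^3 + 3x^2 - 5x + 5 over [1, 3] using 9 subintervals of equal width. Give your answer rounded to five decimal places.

Δx = (3 − 1)/9 = 2/9.
Right endpoints: 11/9, 13/9, 5/3, 17/9, 19/9, 7/3, 23/9, 25/9, 3.
f(11/9) = 7781/729, f(13/9) = 11731/729, f(5/3) = 635/27, f(17/9) = 24215/729, f(19/9) = 33133/729, f(7/3) = 1633/27, f(23/9) = 57281/729, f(25/9) = 72895/729, f(3) = 125.
Sum = Δx · [f(11/9) + f(13/9) + f(5/3) + ...].
Sum ≈ 109.55556.

109.55556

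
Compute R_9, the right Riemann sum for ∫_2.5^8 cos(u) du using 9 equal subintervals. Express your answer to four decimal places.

0.5790

Δu = (8 − 2.5)/9 = 11/18.
Right endpoints: 28/9, 67/18, 13/3, 89/18, 50/9, 37/6, 61/9, 133/18, 8.
f(28/9) ≈ -0.9995, f(67/18) ≈ -0.8361, f(13/3) ≈ -0.3700, f(89/18) ≈ 0.2300, f(50/9) ≈ 0.7468, f(37/6) ≈ 0.9932, f(61/9) ≈ 0.8802, f(133/18) ≈ 0.4485, f(8) ≈ -0.1455.
Sum = Δu · [f(28/9) + f(67/18) + f(13/3) + ...].
Sum ≈ 0.5790.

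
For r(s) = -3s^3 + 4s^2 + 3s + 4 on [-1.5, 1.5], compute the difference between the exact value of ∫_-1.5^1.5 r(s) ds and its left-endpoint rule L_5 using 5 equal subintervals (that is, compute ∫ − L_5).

Exact integral: ∫_-1.5^1.5 r(s) ds = 21.
L_5 = 25.095.
Error = 21 − 25.095 = -4.095.

-4.095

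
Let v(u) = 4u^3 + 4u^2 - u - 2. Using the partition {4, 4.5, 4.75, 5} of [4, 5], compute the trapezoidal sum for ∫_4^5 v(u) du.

Subinterval widths: 0.5, 0.25, 0.25.
v(4) = 314, v(4.5) = 439, v(4.75) = 512.1875, v(5) = 593.
On each subinterval the trapezoid contributes (Δu_i/2)·[v(u_{i-1}) + v(u_i)].
Sum = 445.296875.

445.296875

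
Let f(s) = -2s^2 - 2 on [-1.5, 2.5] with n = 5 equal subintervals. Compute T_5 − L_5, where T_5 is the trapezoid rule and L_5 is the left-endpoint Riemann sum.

T_5 = -21.52.
L_5 = -18.32.
T_5 − L_5 = -3.2.

-3.2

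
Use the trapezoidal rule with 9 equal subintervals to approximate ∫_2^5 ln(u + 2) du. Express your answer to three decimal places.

5.075

Δu = (5 − 2)/9 = 1/3.
f(2) ≈ 1.386, f(7/3) ≈ 1.466, f(8/3) ≈ 1.540, f(3) ≈ 1.609, f(10/3) ≈ 1.674, f(11/3) ≈ 1.735, f(4) ≈ 1.792, f(13/3) ≈ 1.846, f(14/3) ≈ 1.897, f(5) ≈ 1.946.
T_9 = (Δu/2)·[f(u_0) + 2f(u_1) + ... + 2f(u_{8}) + f(u_9)].
Sum ≈ 5.075.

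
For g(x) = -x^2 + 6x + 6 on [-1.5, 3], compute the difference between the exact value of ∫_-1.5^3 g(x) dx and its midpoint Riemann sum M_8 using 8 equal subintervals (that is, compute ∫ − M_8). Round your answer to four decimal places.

Exact integral: ∫_-1.5^3 g(x) dx = 37.125.
M_8 ≈ 37.243652.
Error ≈ 37.125 − 37.243652 ≈ -0.1187.

-0.1187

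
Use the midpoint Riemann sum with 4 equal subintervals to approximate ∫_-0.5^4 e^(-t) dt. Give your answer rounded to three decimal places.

Δt = (4 − (-0.5))/4 = 1.125.
Midpoints: 0.0625, 1.1875, 2.3125, 3.4375.
f(0.0625) ≈ 0.939, f(1.1875) ≈ 0.305, f(2.3125) ≈ 0.099, f(3.4375) ≈ 0.032.
Sum = Δt · [f(0.0625) + f(1.1875) + f(2.3125) + f(3.4375)].
Sum ≈ 1.547.

1.547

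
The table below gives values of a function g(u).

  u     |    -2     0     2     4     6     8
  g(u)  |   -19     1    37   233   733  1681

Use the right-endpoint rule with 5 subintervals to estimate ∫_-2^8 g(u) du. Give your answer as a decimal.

5370

Δu = 2.
Sum = 2·[1 + 37 + 233 + 733 + 1681] = 5370.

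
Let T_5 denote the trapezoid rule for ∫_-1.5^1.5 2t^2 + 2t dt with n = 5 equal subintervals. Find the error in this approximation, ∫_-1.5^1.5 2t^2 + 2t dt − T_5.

-0.36

Exact integral: ∫_-1.5^1.5 f(t) dt = 4.5.
T_5 = 4.86.
Error = 4.5 − 4.86 = -0.36.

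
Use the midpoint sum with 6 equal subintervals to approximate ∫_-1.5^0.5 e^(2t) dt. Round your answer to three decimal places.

Δt = (0.5 − (-1.5))/6 = 1/3.
Midpoints: -4/3, -1, -2/3, -1/3, 0, 1/3.
f(-4/3) ≈ 0.069, f(-1) ≈ 0.135, f(-2/3) ≈ 0.264, f(-1/3) ≈ 0.513, f(0) ≈ 1.000, f(1/3) ≈ 1.948.
Sum = Δt · [f(-4/3) + f(-1) + f(-2/3) + ...].
Sum ≈ 1.310.

1.310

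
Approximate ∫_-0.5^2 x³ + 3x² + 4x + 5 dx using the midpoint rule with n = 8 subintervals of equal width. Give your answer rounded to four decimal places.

Δx = (2 − (-0.5))/8 = 0.3125.
Midpoints: -0.34375, -0.03125, 0.28125, 0.59375, 0.90625, 1.21875, 1.53125, 1.84375.
f(-0.34375) = 129069/32768, f(-0.03125) = 159839/32768, f(0.28125) = 209209/32768, f(0.59375) = 283179/32768, f(0.90625) = 387749/32768, f(1.21875) = 528919/32768, f(1.53125) = 712689/32768, f(1.84375) = 945059/32768.
Sum = Δx · [f(-0.34375) + f(-0.03125) + f(0.28125) + ...].
Sum ≈ 32.0026.

32.0026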